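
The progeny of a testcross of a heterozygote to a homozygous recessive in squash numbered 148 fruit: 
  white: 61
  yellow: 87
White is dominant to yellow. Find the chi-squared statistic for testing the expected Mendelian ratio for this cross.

4.568

A testcross of a heterozygote (Aa × aa) gives a 1:1 phenotypic ratio.
The 1:1 ratio has 2 parts, so with N = 148 the expected counts are:
  white: 148 × 1/2 = 74
  yellow: 148 × 1/2 = 74
χ² = Σ (O − E)² / E
  white: (61 − 74)² / 74 = 2.2838
  yellow: (87 − 74)² / 74 = 2.2838
χ² = 2.2838 + 2.2838 = 4.5676 ≈ 4.568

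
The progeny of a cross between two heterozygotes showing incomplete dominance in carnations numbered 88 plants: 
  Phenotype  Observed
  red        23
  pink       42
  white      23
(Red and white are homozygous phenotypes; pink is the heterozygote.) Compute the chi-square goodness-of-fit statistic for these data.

With incomplete dominance, a heterozygote × heterozygote cross gives a 1:2:1 phenotypic ratio.
The 1:2:1 ratio has 4 parts, so with N = 88 the expected counts are:
  red: 88 × 1/4 = 22
  pink: 88 × 2/4 = 44
  white: 88 × 1/4 = 22
χ² = Σ (O − E)² / E
  red: (23 − 22)² / 22 = 0.0455
  pink: (42 − 44)² / 44 = 0.0909
  white: (23 − 22)² / 22 = 0.0455
χ² = 0.0455 + 0.0909 + 0.0455 = 0.1819 ≈ 0.182

0.182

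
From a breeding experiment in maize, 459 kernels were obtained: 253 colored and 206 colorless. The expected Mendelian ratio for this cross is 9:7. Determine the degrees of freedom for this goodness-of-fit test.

A goodness-of-fit test with 2 phenotype classes has df = 2 − 1 = 1.

1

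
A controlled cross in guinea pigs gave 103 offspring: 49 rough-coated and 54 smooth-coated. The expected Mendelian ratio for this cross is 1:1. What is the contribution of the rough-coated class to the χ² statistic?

0.121

Expected counts for N = 103 under a 1:1 ratio (total parts = 2):
  rough-coated: 103 × 1/2 = 51.5
  smooth-coated: 103 × 1/2 = 51.5
Contribution of rough-coated: (49 − 51.5)² / 51.5 = 0.1214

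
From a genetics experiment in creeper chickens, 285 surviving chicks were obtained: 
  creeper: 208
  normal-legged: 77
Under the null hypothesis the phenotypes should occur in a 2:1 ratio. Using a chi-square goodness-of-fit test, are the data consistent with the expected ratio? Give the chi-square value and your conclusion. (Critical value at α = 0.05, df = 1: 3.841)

5.116; not consistent

The 2:1 ratio has 3 parts, so with N = 285 the expected counts are:
  creeper: 285 × 2/3 = 190
  normal-legged: 285 × 1/3 = 95
χ² = Σ (O − E)² / E
  creeper: (208 − 190)² / 190 = 1.7053
  normal-legged: (77 − 95)² / 95 = 3.4105
χ² = 1.7053 + 3.4105 = 5.1158 ≈ 5.116
Degrees of freedom = 2 − 1 = 1; critical value at α = 0.05 is 3.841.
Since 5.116 > 3.841, we reject the null hypothesis — the data do not fit the 2:1 ratio.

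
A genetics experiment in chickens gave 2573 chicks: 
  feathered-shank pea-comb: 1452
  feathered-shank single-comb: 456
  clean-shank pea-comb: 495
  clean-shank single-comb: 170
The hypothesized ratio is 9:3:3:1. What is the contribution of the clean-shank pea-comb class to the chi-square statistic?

Total ratio parts = 16. Expected numbers out of 2573:
  feathered-shank pea-comb: 2573 × 9/16 = 1447.3125
  feathered-shank single-comb: 2573 × 3/16 = 482.4375
  clean-shank pea-comb: 2573 × 3/16 = 482.4375
  clean-shank single-comb: 2573 × 1/16 = 160.8125
Contribution of clean-shank pea-comb: (495 − 482.4375)² / 482.4375 = 0.3271

0.327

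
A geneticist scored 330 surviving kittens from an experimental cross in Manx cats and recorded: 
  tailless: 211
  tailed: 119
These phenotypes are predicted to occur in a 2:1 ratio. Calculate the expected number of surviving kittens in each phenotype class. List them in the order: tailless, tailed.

220, 110

The 2:1 ratio has 3 parts, so with N = 330 the expected counts are:
  tailless: 330 × 2/3 = 220
  tailed: 330 × 1/3 = 110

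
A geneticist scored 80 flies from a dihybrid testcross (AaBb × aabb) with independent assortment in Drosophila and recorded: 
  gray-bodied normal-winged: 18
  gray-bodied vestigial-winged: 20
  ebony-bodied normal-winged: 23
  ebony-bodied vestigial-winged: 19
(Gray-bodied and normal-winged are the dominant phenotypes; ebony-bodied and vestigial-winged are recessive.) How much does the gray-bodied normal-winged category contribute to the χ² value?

A dihybrid testcross with independent assortment gives a 1:1:1:1 ratio.
Expected counts for N = 80 under a 1:1:1:1 ratio (total parts = 4):
  gray-bodied normal-winged: 80 × 1/4 = 20
  gray-bodied vestigial-winged: 80 × 1/4 = 20
  ebony-bodied normal-winged: 80 × 1/4 = 20
  ebony-bodied vestigial-winged: 80 × 1/4 = 20
Contribution of gray-bodied normal-winged: (18 − 20)² / 20 = 0.2000

0.200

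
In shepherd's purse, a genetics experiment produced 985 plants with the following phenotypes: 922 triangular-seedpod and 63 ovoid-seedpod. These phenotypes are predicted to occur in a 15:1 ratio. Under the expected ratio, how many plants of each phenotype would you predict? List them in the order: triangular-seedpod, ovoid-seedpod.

923.4375, 61.5625

Under the 15:1 hypothesis (Σ ratio = 16, N = 985):
  triangular-seedpod: 985 × 15/16 = 923.4375
  ovoid-seedpod: 985 × 1/16 = 61.5625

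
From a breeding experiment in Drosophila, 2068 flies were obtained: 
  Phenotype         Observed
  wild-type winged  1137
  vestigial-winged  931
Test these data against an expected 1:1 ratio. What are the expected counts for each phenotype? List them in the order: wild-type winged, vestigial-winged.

Under the 1:1 hypothesis (Σ ratio = 2, N = 2068):
  wild-type winged: 2068 × 1/2 = 1034
  vestigial-winged: 2068 × 1/2 = 1034

1034, 1034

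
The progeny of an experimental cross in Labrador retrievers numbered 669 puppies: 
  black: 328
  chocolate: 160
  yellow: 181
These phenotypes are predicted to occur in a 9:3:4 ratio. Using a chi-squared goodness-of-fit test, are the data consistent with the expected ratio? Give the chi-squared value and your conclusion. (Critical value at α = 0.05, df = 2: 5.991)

16.856; not consistent

Under the 9:3:4 hypothesis (Σ ratio = 16, N = 669):
  black: 669 × 9/16 = 376.3125
  chocolate: 669 × 3/16 = 125.4375
  yellow: 669 × 4/16 = 167.25
χ² = Σ (O − E)² / E
  black: (328 − 376.3125)² / 376.3125 = 6.2026
  chocolate: (160 − 125.4375)² / 125.4375 = 9.5232
  yellow: (181 − 167.25)² / 167.25 = 1.1304
χ² = 6.2026 + 9.5232 + 1.1304 = 16.8562 ≈ 16.856
Degrees of freedom = 3 − 1 = 2; critical value at α = 0.05 is 5.991.
Since 16.856 > 5.991, we reject the null hypothesis — the data do not fit the 9:3:4 ratio.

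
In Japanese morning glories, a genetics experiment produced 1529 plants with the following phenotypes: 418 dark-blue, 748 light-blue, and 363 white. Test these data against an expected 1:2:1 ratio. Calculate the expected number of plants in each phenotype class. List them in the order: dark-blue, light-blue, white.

382.25, 764.5, 382.25

Under the 1:2:1 hypothesis (Σ ratio = 4, N = 1529):
  dark-blue: 1529 × 1/4 = 382.25
  light-blue: 1529 × 2/4 = 764.5
  white: 1529 × 1/4 = 382.25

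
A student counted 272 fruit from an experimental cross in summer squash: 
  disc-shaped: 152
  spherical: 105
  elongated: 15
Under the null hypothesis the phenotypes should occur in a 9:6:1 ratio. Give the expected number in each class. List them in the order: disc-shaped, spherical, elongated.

Under the 9:6:1 hypothesis (Σ ratio = 16, N = 272):
  disc-shaped: 272 × 9/16 = 153
  spherical: 272 × 6/16 = 102
  elongated: 272 × 1/16 = 17

153, 102, 17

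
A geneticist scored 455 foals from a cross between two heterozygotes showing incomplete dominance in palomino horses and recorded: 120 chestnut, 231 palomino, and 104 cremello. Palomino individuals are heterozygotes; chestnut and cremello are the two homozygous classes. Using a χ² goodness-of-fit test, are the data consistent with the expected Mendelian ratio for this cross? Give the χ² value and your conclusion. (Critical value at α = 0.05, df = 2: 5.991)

With incomplete dominance, a heterozygote × heterozygote cross gives a 1:2:1 phenotypic ratio.
Total ratio parts = 4. Expected numbers out of 455:
  chestnut: 455 × 1/4 = 113.75
  palomino: 455 × 2/4 = 227.5
  cremello: 455 × 1/4 = 113.75
χ² = Σ (O − E)² / E
  chestnut: (120 − 113.75)² / 113.75 = 0.3434
  palomino: (231 − 227.5)² / 227.5 = 0.0538
  cremello: (104 − 113.75)² / 113.75 = 0.8357
χ² = 0.3434 + 0.0538 + 0.8357 = 1.2329 ≈ 1.233
Degrees of freedom = 3 − 1 = 2; critical value at α = 0.05 is 5.991.
Since 1.233 < 5.991, we fail to reject the null hypothesis — the data are consistent with the 1:2:1 ratio.

1.233; consistent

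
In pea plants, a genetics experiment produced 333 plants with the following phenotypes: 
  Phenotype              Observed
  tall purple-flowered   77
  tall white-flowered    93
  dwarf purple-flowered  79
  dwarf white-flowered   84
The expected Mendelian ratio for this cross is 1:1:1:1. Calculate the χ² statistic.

The 1:1:1:1 ratio has 4 parts, so with N = 333 the expected counts are:
  tall purple-flowered: 333 × 1/4 = 83.25
  tall white-flowered: 333 × 1/4 = 83.25
  dwarf purple-flowered: 333 × 1/4 = 83.25
  dwarf white-flowered: 333 × 1/4 = 83.25
χ² = Σ (O − E)² / E
  tall purple-flowered: (77 − 83.25)² / 83.25 = 0.4692
  tall white-flowered: (93 − 83.25)² / 83.25 = 1.1419
  dwarf purple-flowered: (79 − 83.25)² / 83.25 = 0.2170
  dwarf white-flowered: (84 − 83.25)² / 83.25 = 0.0068
χ² = 0.4692 + 1.1419 + 0.2170 + 0.0068 = 1.8349 ≈ 1.835

1.835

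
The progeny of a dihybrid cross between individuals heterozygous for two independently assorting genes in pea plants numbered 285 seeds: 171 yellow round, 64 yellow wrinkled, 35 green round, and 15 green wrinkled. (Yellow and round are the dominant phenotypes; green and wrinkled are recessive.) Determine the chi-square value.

9.606

A dihybrid F₂ with independent assortment and complete dominance at both loci gives a 9:3:3:1 phenotypic ratio.
Expected counts for N = 285 under a 9:3:3:1 ratio (total parts = 16):
  yellow round: 285 × 9/16 = 160.3125
  yellow wrinkled: 285 × 3/16 = 53.4375
  green round: 285 × 3/16 = 53.4375
  green wrinkled: 285 × 1/16 = 17.8125
χ² = Σ (O − E)² / E
  yellow round: (171 − 160.3125)² / 160.3125 = 0.7125
  yellow wrinkled: (64 − 53.4375)² / 53.4375 = 2.0878
  green round: (35 − 53.4375)² / 53.4375 = 6.3615
  green wrinkled: (15 − 17.8125)² / 17.8125 = 0.4441
χ² = 0.7125 + 2.0878 + 6.3615 + 0.4441 = 9.6059 ≈ 9.606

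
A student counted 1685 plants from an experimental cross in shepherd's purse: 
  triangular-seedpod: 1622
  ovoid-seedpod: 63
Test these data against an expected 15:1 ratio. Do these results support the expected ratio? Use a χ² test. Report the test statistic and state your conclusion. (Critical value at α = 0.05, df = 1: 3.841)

The 15:1 ratio has 16 parts, so with N = 1685 the expected counts are:
  triangular-seedpod: 1685 × 15/16 = 1579.6875
  ovoid-seedpod: 1685 × 1/16 = 105.3125
χ² = Σ (O − E)² / E
  triangular-seedpod: (1622 − 1579.6875)² / 1579.6875 = 1.1334
  ovoid-seedpod: (63 − 105.3125)² / 105.3125 = 17.0003
χ² = 1.1334 + 17.0003 = 18.1337 ≈ 18.134
Degrees of freedom = 2 − 1 = 1; critical value at α = 0.05 is 3.841.
Since 18.134 > 3.841, we reject the null hypothesis — the data do not fit the 15:1 ratio.

18.134; not consistent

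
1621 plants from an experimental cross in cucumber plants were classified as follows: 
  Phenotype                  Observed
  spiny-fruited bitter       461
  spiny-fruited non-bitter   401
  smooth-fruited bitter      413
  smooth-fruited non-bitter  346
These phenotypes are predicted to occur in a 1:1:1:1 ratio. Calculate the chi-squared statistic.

Expected counts for N = 1621 under a 1:1:1:1 ratio (total parts = 4):
  spiny-fruited bitter: 1621 × 1/4 = 405.25
  spiny-fruited non-bitter: 1621 × 1/4 = 405.25
  smooth-fruited bitter: 1621 × 1/4 = 405.25
  smooth-fruited non-bitter: 1621 × 1/4 = 405.25
χ² = Σ (O − E)² / E
  spiny-fruited bitter: (461 − 405.25)² / 405.25 = 7.6695
  spiny-fruited non-bitter: (401 − 405.25)² / 405.25 = 0.0446
  smooth-fruited bitter: (413 − 405.25)² / 405.25 = 0.1482
  smooth-fruited non-bitter: (346 − 405.25)² / 405.25 = 8.6627
χ² = 7.6695 + 0.0446 + 0.1482 + 8.6627 = 16.525

16.525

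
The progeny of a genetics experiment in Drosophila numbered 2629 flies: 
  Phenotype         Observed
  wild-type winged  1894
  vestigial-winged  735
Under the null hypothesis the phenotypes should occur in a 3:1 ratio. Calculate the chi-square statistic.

The 3:1 ratio has 4 parts, so with N = 2629 the expected counts are:
  wild-type winged: 2629 × 3/4 = 1971.75
  vestigial-winged: 2629 × 1/4 = 657.25
χ² = Σ (O − E)² / E
  wild-type winged: (1894 − 1971.75)² / 1971.75 = 3.0658
  vestigial-winged: (735 − 657.25)² / 657.25 = 9.1975
χ² = 3.0658 + 9.1975 = 12.2633 ≈ 12.263

12.263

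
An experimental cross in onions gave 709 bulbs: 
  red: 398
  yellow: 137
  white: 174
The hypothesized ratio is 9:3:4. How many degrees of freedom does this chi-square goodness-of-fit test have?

2

A goodness-of-fit test with 3 phenotype classes has df = 3 − 1 = 2.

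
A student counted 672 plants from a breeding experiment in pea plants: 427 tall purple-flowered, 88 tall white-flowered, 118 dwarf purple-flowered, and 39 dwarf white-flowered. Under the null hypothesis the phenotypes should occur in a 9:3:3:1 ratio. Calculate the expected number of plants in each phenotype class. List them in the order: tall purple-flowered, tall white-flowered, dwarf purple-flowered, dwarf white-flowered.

Expected counts for N = 672 under a 9:3:3:1 ratio (total parts = 16):
  tall purple-flowered: 672 × 9/16 = 378
  tall white-flowered: 672 × 3/16 = 126
  dwarf purple-flowered: 672 × 3/16 = 126
  dwarf white-flowered: 672 × 1/16 = 42

378, 126, 126, 42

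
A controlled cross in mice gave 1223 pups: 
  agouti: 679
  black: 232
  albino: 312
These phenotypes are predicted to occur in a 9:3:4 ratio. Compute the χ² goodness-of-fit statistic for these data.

0.275

Under the 9:3:4 hypothesis (Σ ratio = 16, N = 1223):
  agouti: 1223 × 9/16 = 687.9375
  black: 1223 × 3/16 = 229.3125
  albino: 1223 × 4/16 = 305.75
χ² = Σ (O − E)² / E
  agouti: (679 − 687.9375)² / 687.9375 = 0.1161
  black: (232 − 229.3125)² / 229.3125 = 0.0315
  albino: (312 − 305.75)² / 305.75 = 0.1278
χ² = 0.1161 + 0.0315 + 0.1278 = 0.2754 ≈ 0.275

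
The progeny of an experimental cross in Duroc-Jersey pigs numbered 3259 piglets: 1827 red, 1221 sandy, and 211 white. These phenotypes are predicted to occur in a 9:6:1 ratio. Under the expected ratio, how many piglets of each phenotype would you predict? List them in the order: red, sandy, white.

Expected counts for N = 3259 under a 9:6:1 ratio (total parts = 16):
  red: 3259 × 9/16 = 1833.1875
  sandy: 3259 × 6/16 = 1222.125
  white: 3259 × 1/16 = 203.6875

1833.1875, 1222.125, 203.6875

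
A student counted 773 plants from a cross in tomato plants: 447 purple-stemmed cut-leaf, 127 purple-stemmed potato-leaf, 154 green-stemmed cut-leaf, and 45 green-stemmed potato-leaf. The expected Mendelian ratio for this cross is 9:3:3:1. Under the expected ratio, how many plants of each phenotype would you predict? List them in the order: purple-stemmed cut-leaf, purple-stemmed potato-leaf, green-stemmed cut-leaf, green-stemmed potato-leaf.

434.8125, 144.9375, 144.9375, 48.3125

Expected counts for N = 773 under a 9:3:3:1 ratio (total parts = 16):
  purple-stemmed cut-leaf: 773 × 9/16 = 434.8125
  purple-stemmed potato-leaf: 773 × 3/16 = 144.9375
  green-stemmed cut-leaf: 773 × 3/16 = 144.9375
  green-stemmed potato-leaf: 773 × 1/16 = 48.3125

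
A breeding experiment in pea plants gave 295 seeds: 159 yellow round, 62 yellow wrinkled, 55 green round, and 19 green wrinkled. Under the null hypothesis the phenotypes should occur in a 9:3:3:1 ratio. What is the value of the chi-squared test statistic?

The 9:3:3:1 ratio has 16 parts, so with N = 295 the expected counts are:
  yellow round: 295 × 9/16 = 165.9375
  yellow wrinkled: 295 × 3/16 = 55.3125
  green round: 295 × 3/16 = 55.3125
  green wrinkled: 295 × 1/16 = 18.4375
χ² = Σ (O − E)² / E
  yellow round: (159 − 165.9375)² / 165.9375 = 0.2900
  yellow wrinkled: (62 − 55.3125)² / 55.3125 = 0.8085
  green round: (55 − 55.3125)² / 55.3125 = 0.0018
  green wrinkled: (19 − 18.4375)² / 18.4375 = 0.0172
χ² = 0.2900 + 0.8085 + 0.0018 + 0.0172 = 1.1175 ≈ 1.118

1.118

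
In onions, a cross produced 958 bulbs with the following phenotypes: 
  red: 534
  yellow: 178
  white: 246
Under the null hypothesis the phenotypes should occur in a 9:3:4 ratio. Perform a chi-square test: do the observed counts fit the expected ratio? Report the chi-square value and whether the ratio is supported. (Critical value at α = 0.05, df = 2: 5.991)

0.235; consistent

Total ratio parts = 16. Expected numbers out of 958:
  red: 958 × 9/16 = 538.875
  yellow: 958 × 3/16 = 179.625
  white: 958 × 4/16 = 239.5
χ² = Σ (O − E)² / E
  red: (534 − 538.875)² / 538.875 = 0.0441
  yellow: (178 − 179.625)² / 179.625 = 0.0147
  white: (246 − 239.5)² / 239.5 = 0.1764
χ² = 0.0441 + 0.0147 + 0.1764 = 0.2352 ≈ 0.235
Degrees of freedom = 3 − 1 = 2; critical value at α = 0.05 is 5.991.
Since 0.235 < 5.991, we fail to reject the null hypothesis — the data are consistent with the 9:3:4 ratio.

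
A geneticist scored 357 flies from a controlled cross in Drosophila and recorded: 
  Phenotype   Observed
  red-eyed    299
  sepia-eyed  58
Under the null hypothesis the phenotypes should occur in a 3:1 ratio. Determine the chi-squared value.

14.589

Expected counts for N = 357 under a 3:1 ratio (total parts = 4):
  red-eyed: 357 × 3/4 = 267.75
  sepia-eyed: 357 × 1/4 = 89.25
χ² = Σ (O − E)² / E
  red-eyed: (299 − 267.75)² / 267.75 = 3.6473
  sepia-eyed: (58 − 89.25)² / 89.25 = 10.9419
χ² = 3.6473 + 10.9419 = 14.5892 ≈ 14.589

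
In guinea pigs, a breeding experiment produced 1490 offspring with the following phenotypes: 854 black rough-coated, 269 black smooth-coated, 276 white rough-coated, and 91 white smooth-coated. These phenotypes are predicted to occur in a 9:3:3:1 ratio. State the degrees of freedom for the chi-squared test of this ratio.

3

A goodness-of-fit test with 4 phenotype classes has df = 4 − 1 = 3.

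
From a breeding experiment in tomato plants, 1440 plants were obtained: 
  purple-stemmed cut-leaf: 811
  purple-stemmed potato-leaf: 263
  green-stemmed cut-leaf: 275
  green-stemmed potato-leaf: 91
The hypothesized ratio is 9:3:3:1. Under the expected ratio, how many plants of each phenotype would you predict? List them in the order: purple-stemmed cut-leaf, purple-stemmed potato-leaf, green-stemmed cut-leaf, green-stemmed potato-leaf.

Expected counts for N = 1440 under a 9:3:3:1 ratio (total parts = 16):
  purple-stemmed cut-leaf: 1440 × 9/16 = 810
  purple-stemmed potato-leaf: 1440 × 3/16 = 270
  green-stemmed cut-leaf: 1440 × 3/16 = 270
  green-stemmed potato-leaf: 1440 × 1/16 = 90

810, 270, 270, 90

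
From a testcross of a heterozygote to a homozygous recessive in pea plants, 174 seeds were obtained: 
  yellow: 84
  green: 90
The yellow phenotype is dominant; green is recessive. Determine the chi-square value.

0.207

A testcross of a heterozygote (Aa × aa) gives a 1:1 phenotypic ratio.
Under the 1:1 hypothesis (Σ ratio = 2, N = 174):
  yellow: 174 × 1/2 = 87
  green: 174 × 1/2 = 87
χ² = Σ (O − E)² / E
  yellow: (84 − 87)² / 87 = 0.1034
  green: (90 − 87)² / 87 = 0.1034
χ² = 0.1034 + 0.1034 = 0.2068 ≈ 0.207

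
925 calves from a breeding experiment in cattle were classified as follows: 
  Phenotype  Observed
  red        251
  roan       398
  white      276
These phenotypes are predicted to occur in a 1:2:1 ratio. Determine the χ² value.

19.342

Total ratio parts = 4. Expected numbers out of 925:
  red: 925 × 1/4 = 231.25
  roan: 925 × 2/4 = 462.5
  white: 925 × 1/4 = 231.25
χ² = Σ (O − E)² / E
  red: (251 − 231.25)² / 231.25 = 1.6868
  roan: (398 − 462.5)² / 462.5 = 8.9951
  white: (276 − 231.25)² / 231.25 = 8.6597
χ² = 1.6868 + 8.9951 + 8.6597 = 19.3416 ≈ 19.342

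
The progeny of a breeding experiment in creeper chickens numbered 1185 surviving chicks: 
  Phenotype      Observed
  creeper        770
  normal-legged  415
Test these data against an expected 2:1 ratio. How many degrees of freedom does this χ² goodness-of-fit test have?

1

A goodness-of-fit test with 2 phenotype classes has df = 2 − 1 = 1.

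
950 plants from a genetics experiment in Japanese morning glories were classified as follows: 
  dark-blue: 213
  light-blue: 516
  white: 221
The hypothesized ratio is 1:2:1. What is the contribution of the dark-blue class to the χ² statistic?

2.527

Total ratio parts = 4. Expected numbers out of 950:
  dark-blue: 950 × 1/4 = 237.5
  light-blue: 950 × 2/4 = 475
  white: 950 × 1/4 = 237.5
Contribution of dark-blue: (213 − 237.5)² / 237.5 = 2.5274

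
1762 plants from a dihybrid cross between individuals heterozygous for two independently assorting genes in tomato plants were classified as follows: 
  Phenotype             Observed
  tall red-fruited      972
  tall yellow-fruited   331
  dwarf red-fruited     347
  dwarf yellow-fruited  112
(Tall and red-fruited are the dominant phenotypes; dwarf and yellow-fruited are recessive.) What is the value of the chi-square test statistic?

A dihybrid F₂ with independent assortment and complete dominance at both loci gives a 9:3:3:1 phenotypic ratio.
Under the 9:3:3:1 hypothesis (Σ ratio = 16, N = 1762):
  tall red-fruited: 1762 × 9/16 = 991.125
  tall yellow-fruited: 1762 × 3/16 = 330.375
  dwarf red-fruited: 1762 × 3/16 = 330.375
  dwarf yellow-fruited: 1762 × 1/16 = 110.125
χ² = Σ (O − E)² / E
  tall red-fruited: (972 − 991.125)² / 991.125 = 0.3690
  tall yellow-fruited: (331 − 330.375)² / 330.375 = 0.0012
  dwarf red-fruited: (347 − 330.375)² / 330.375 = 0.8366
  dwarf yellow-fruited: (112 − 110.125)² / 110.125 = 0.0319
χ² = 0.3690 + 0.0012 + 0.8366 + 0.0319 = 1.2387 ≈ 1.239

1.239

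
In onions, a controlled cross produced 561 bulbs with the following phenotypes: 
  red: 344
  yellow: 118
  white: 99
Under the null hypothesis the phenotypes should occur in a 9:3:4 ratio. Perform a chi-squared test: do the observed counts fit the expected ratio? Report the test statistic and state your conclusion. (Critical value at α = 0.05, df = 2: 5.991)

Under the 9:3:4 hypothesis (Σ ratio = 16, N = 561):
  red: 561 × 9/16 = 315.5625
  yellow: 561 × 3/16 = 105.1875
  white: 561 × 4/16 = 140.25
χ² = Σ (O − E)² / E
  red: (344 − 315.5625)² / 315.5625 = 2.5627
  yellow: (118 − 105.1875)² / 105.1875 = 1.5606
  white: (99 − 140.25)² / 140.25 = 12.1324
χ² = 2.5627 + 1.5606 + 12.1324 = 16.2557 ≈ 16.256
Degrees of freedom = 3 − 1 = 2; critical value at α = 0.05 is 5.991.
Since 16.256 > 5.991, we reject the null hypothesis — the data do not fit the 9:3:4 ratio.

16.256; not consistent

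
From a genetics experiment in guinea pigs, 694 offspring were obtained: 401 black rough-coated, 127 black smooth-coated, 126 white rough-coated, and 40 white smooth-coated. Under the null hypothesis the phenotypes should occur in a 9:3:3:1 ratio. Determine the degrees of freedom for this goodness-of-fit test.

A goodness-of-fit test with 4 phenotype classes has df = 4 − 1 = 3.

3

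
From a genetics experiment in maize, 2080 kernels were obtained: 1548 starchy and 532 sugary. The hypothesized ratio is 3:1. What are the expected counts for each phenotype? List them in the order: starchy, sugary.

1560, 520

Total ratio parts = 4. Expected numbers out of 2080:
  starchy: 2080 × 3/4 = 1560
  sugary: 2080 × 1/4 = 520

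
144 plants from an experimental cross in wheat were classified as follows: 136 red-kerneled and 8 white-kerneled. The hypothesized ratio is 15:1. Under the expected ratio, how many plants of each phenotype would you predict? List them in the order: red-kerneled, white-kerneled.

135, 9

Under the 15:1 hypothesis (Σ ratio = 16, N = 144):
  red-kerneled: 144 × 15/16 = 135
  white-kerneled: 144 × 1/16 = 9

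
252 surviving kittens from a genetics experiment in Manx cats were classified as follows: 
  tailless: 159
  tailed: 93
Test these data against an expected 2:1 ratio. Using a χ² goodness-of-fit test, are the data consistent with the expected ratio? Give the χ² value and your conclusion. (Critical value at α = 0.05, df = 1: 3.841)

1.446; consistent

Total ratio parts = 3. Expected numbers out of 252:
  tailless: 252 × 2/3 = 168
  tailed: 252 × 1/3 = 84
χ² = Σ (O − E)² / E
  tailless: (159 − 168)² / 168 = 0.4821
  tailed: (93 − 84)² / 84 = 0.9643
χ² = 0.4821 + 0.9643 = 1.4464 ≈ 1.446
Degrees of freedom = 2 − 1 = 1; critical value at α = 0.05 is 3.841.
Since 1.446 < 3.841, we fail to reject the null hypothesis — the data are consistent with the 2:1 ratio.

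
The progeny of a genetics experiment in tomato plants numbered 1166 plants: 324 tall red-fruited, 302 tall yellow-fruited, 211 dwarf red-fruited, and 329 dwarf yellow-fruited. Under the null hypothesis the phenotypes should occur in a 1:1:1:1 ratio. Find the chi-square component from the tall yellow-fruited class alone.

0.378

Under the 1:1:1:1 hypothesis (Σ ratio = 4, N = 1166):
  tall red-fruited: 1166 × 1/4 = 291.5
  tall yellow-fruited: 1166 × 1/4 = 291.5
  dwarf red-fruited: 1166 × 1/4 = 291.5
  dwarf yellow-fruited: 1166 × 1/4 = 291.5
Contribution of tall yellow-fruited: (302 − 291.5)² / 291.5 = 0.3782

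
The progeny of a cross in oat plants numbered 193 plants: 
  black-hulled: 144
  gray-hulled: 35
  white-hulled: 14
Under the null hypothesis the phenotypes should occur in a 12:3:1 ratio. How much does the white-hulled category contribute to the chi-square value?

The 12:3:1 ratio has 16 parts, so with N = 193 the expected counts are:
  black-hulled: 193 × 12/16 = 144.75
  gray-hulled: 193 × 3/16 = 36.1875
  white-hulled: 193 × 1/16 = 12.0625
Contribution of white-hulled: (14 − 12.0625)² / 12.0625 = 0.3112

0.311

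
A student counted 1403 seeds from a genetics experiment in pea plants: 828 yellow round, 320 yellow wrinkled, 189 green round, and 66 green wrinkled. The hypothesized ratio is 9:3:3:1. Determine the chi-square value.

Expected counts for N = 1403 under a 9:3:3:1 ratio (total parts = 16):
  yellow round: 1403 × 9/16 = 789.1875
  yellow wrinkled: 1403 × 3/16 = 263.0625
  green round: 1403 × 3/16 = 263.0625
  green wrinkled: 1403 × 1/16 = 87.6875
χ² = Σ (O − E)² / E
  yellow round: (828 − 789.1875)² / 789.1875 = 1.9088
  yellow wrinkled: (320 − 263.0625)² / 263.0625 = 12.3236
  green round: (189 − 263.0625)² / 263.0625 = 20.8515
  green wrinkled: (66 − 87.6875)² / 87.6875 = 5.3639
χ² = 1.9088 + 12.3236 + 20.8515 + 5.3639 = 40.4478 ≈ 40.448

40.448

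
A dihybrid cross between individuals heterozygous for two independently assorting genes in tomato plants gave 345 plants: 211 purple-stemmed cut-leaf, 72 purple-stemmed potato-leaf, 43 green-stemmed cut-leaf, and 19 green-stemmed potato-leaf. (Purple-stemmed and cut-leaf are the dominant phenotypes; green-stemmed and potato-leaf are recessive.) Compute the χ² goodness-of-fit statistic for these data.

A dihybrid F₂ with independent assortment and complete dominance at both loci gives a 9:3:3:1 phenotypic ratio.
The 9:3:3:1 ratio has 16 parts, so with N = 345 the expected counts are:
  purple-stemmed cut-leaf: 345 × 9/16 = 194.0625
  purple-stemmed potato-leaf: 345 × 3/16 = 64.6875
  green-stemmed cut-leaf: 345 × 3/16 = 64.6875
  green-stemmed potato-leaf: 345 × 1/16 = 21.5625
χ² = Σ (O − E)² / E
  purple-stemmed cut-leaf: (211 − 194.0625)² / 194.0625 = 1.4783
  purple-stemmed potato-leaf: (72 − 64.6875)² / 64.6875 = 0.8266
  green-stemmed cut-leaf: (43 − 64.6875)² / 64.6875 = 7.2711
  green-stemmed potato-leaf: (19 − 21.5625)² / 21.5625 = 0.3045
χ² = 1.4783 + 0.8266 + 7.2711 + 0.3045 = 9.8805 ≈ 9.881

9.881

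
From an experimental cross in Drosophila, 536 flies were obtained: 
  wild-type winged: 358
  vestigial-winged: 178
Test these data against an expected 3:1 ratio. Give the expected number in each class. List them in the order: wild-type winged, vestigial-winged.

402, 134

Total ratio parts = 4. Expected numbers out of 536:
  wild-type winged: 536 × 3/4 = 402
  vestigial-winged: 536 × 1/4 = 134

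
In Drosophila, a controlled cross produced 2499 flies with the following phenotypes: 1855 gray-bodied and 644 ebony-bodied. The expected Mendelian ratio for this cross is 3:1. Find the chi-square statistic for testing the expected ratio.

0.791

Under the 3:1 hypothesis (Σ ratio = 4, N = 2499):
  gray-bodied: 2499 × 3/4 = 1874.25
  ebony-bodied: 2499 × 1/4 = 624.75
χ² = Σ (O − E)² / E
  gray-bodied: (1855 − 1874.25)² / 1874.25 = 0.1977
  ebony-bodied: (644 − 624.75)² / 624.75 = 0.5931
χ² = 0.1977 + 0.5931 = 0.7908 ≈ 0.791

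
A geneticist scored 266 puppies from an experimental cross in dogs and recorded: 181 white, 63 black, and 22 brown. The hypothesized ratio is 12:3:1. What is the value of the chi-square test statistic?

6.907

Total ratio parts = 16. Expected numbers out of 266:
  white: 266 × 12/16 = 199.5
  black: 266 × 3/16 = 49.875
  brown: 266 × 1/16 = 16.625
χ² = Σ (O − E)² / E
  white: (181 − 199.5)² / 199.5 = 1.7155
  black: (63 − 49.875)² / 49.875 = 3.4539
  brown: (22 − 16.625)² / 16.625 = 1.7378
χ² = 1.7155 + 3.4539 + 1.7378 = 6.9072 ≈ 6.907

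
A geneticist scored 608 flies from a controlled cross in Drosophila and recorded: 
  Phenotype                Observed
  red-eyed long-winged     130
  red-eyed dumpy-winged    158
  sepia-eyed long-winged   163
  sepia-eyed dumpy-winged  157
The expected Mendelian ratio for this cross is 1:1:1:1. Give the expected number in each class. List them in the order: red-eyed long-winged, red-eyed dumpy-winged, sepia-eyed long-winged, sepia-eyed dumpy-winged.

152, 152, 152, 152

Expected counts for N = 608 under a 1:1:1:1 ratio (total parts = 4):
  red-eyed long-winged: 608 × 1/4 = 152
  red-eyed dumpy-winged: 608 × 1/4 = 152
  sepia-eyed long-winged: 608 × 1/4 = 152
  sepia-eyed dumpy-winged: 608 × 1/4 = 152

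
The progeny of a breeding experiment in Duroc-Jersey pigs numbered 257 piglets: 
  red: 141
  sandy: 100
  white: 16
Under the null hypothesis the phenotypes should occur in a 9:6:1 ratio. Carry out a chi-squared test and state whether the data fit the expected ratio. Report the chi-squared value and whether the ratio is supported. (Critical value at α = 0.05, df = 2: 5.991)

0.224; consistent

The 9:6:1 ratio has 16 parts, so with N = 257 the expected counts are:
  red: 257 × 9/16 = 144.5625
  sandy: 257 × 6/16 = 96.375
  white: 257 × 1/16 = 16.0625
χ² = Σ (O − E)² / E
  red: (141 − 144.5625)² / 144.5625 = 0.0878
  sandy: (100 − 96.375)² / 96.375 = 0.1363
  white: (16 − 16.0625)² / 16.0625 = 0.0002
χ² = 0.0878 + 0.1363 + 0.0002 = 0.2243 ≈ 0.224
Degrees of freedom = 3 − 1 = 2; critical value at α = 0.05 is 5.991.
Since 0.224 < 5.991, we fail to reject the null hypothesis — the data are consistent with the 9:6:1 ratio.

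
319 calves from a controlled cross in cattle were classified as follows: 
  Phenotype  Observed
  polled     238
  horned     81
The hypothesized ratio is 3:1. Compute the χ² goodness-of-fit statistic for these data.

0.026

Under the 3:1 hypothesis (Σ ratio = 4, N = 319):
  polled: 319 × 3/4 = 239.25
  horned: 319 × 1/4 = 79.75
χ² = Σ (O − E)² / E
  polled: (238 − 239.25)² / 239.25 = 0.0065
  horned: (81 − 79.75)² / 79.75 = 0.0196
χ² = 0.0065 + 0.0196 = 0.0261 ≈ 0.026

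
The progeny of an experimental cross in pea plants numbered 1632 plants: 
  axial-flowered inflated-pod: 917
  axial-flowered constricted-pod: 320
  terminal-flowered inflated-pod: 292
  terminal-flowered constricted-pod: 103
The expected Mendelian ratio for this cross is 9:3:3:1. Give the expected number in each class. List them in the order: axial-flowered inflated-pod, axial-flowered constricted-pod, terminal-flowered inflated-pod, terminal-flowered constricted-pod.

Under the 9:3:3:1 hypothesis (Σ ratio = 16, N = 1632):
  axial-flowered inflated-pod: 1632 × 9/16 = 918
  axial-flowered constricted-pod: 1632 × 3/16 = 306
  terminal-flowered inflated-pod: 1632 × 3/16 = 306
  terminal-flowered constricted-pod: 1632 × 1/16 = 102

918, 306, 306, 102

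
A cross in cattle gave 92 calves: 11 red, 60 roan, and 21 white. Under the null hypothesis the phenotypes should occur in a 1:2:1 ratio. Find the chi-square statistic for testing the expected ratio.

The 1:2:1 ratio has 4 parts, so with N = 92 the expected counts are:
  red: 92 × 1/4 = 23
  roan: 92 × 2/4 = 46
  white: 92 × 1/4 = 23
χ² = Σ (O − E)² / E
  red: (11 − 23)² / 23 = 6.2609
  roan: (60 − 46)² / 46 = 4.2609
  white: (21 − 23)² / 23 = 0.1739
χ² = 6.2609 + 4.2609 + 0.1739 = 10.6957 ≈ 10.696

10.696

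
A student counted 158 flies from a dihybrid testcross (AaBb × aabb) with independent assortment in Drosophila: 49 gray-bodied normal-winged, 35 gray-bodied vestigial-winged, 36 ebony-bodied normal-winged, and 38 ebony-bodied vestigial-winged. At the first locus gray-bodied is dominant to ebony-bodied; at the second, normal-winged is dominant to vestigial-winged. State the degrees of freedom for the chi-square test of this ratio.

A dihybrid testcross with independent assortment gives a 1:1:1:1 ratio.
A goodness-of-fit test with 4 phenotype classes has df = 4 − 1 = 3.

3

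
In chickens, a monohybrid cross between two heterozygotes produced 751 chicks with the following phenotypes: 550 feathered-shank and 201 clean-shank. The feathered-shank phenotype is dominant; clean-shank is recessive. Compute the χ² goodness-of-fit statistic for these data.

For a monohybrid cross between heterozygotes with complete dominance, the expected phenotypic ratio is 3:1.
Expected counts for N = 751 under a 3:1 ratio (total parts = 4):
  feathered-shank: 751 × 3/4 = 563.25
  clean-shank: 751 × 1/4 = 187.75
χ² = Σ (O − E)² / E
  feathered-shank: (550 − 563.25)² / 563.25 = 0.3117
  clean-shank: (201 − 187.75)² / 187.75 = 0.9351
χ² = 0.3117 + 0.9351 = 1.2468 ≈ 1.247

1.247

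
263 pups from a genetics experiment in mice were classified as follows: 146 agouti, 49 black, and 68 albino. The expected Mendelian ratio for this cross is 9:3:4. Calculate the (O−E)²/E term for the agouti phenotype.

0.025

Under the 9:3:4 hypothesis (Σ ratio = 16, N = 263):
  agouti: 263 × 9/16 = 147.9375
  black: 263 × 3/16 = 49.3125
  albino: 263 × 4/16 = 65.75
Contribution of agouti: (146 − 147.9375)² / 147.9375 = 0.0254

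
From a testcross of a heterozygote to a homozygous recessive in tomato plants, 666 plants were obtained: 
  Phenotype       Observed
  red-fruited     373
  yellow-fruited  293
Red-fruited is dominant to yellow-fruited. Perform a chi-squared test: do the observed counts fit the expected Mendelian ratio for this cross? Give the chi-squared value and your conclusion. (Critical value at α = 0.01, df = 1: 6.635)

A testcross of a heterozygote (Aa × aa) gives a 1:1 phenotypic ratio.
Expected counts for N = 666 under a 1:1 ratio (total parts = 2):
  red-fruited: 666 × 1/2 = 333
  yellow-fruited: 666 × 1/2 = 333
χ² = Σ (O − E)² / E
  red-fruited: (373 − 333)² / 333 = 4.8048
  yellow-fruited: (293 − 333)² / 333 = 4.8048
χ² = 4.8048 + 4.8048 = 9.6096 ≈ 9.610
Degrees of freedom = 2 − 1 = 1; critical value at α = 0.01 is 6.635.
Since 9.610 > 6.635, we reject the null hypothesis — the data do not fit the 1:1 ratio.

9.610; not consistent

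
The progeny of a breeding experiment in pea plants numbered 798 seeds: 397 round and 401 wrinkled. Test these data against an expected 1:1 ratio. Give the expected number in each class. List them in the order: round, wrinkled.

The 1:1 ratio has 2 parts, so with N = 798 the expected counts are:
  round: 798 × 1/2 = 399
  wrinkled: 798 × 1/2 = 399

399, 399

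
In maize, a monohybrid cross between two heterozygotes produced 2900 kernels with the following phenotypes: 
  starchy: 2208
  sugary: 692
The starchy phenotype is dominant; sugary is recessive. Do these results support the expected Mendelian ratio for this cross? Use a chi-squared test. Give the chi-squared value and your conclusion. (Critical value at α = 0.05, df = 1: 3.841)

For a monohybrid cross between heterozygotes with complete dominance, the expected phenotypic ratio is 3:1.
Total ratio parts = 4. Expected numbers out of 2900:
  starchy: 2900 × 3/4 = 2175
  sugary: 2900 × 1/4 = 725
χ² = Σ (O − E)² / E
  starchy: (2208 − 2175)² / 2175 = 0.5007
  sugary: (692 − 725)² / 725 = 1.5021
χ² = 0.5007 + 1.5021 = 2.0028 ≈ 2.003
Degrees of freedom = 2 − 1 = 1; critical value at α = 0.05 is 3.841.
Since 2.003 < 3.841, we fail to reject the null hypothesis — the data are consistent with the 3:1 ratio.

2.003; consistent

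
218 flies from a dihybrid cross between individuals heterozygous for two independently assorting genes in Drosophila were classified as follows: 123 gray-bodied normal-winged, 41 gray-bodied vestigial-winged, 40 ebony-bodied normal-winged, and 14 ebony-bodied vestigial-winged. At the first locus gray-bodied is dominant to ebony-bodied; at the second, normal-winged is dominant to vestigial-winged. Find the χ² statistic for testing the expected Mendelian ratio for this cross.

A dihybrid F₂ with independent assortment and complete dominance at both loci gives a 9:3:3:1 phenotypic ratio.
The 9:3:3:1 ratio has 16 parts, so with N = 218 the expected counts are:
  gray-bodied normal-winged: 218 × 9/16 = 122.625
  gray-bodied vestigial-winged: 218 × 3/16 = 40.875
  ebony-bodied normal-winged: 218 × 3/16 = 40.875
  ebony-bodied vestigial-winged: 218 × 1/16 = 13.625
χ² = Σ (O − E)² / E
  gray-bodied normal-winged: (123 − 122.625)² / 122.625 = 0.0011
  gray-bodied vestigial-winged: (41 − 40.875)² / 40.875 = 0.0004
  ebony-bodied normal-winged: (40 − 40.875)² / 40.875 = 0.0187
  ebony-bodied vestigial-winged: (14 − 13.625)² / 13.625 = 0.0103
χ² = 0.0011 + 0.0004 + 0.0187 + 0.0103 = 0.0305 ≈ 0.031

0.031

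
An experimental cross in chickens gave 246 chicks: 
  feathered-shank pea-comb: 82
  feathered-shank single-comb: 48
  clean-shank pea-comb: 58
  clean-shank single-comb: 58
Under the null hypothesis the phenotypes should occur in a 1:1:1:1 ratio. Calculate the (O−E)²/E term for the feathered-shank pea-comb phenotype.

6.833

The 1:1:1:1 ratio has 4 parts, so with N = 246 the expected counts are:
  feathered-shank pea-comb: 246 × 1/4 = 61.5
  feathered-shank single-comb: 246 × 1/4 = 61.5
  clean-shank pea-comb: 246 × 1/4 = 61.5
  clean-shank single-comb: 246 × 1/4 = 61.5
Contribution of feathered-shank pea-comb: (82 − 61.5)² / 61.5 = 6.8333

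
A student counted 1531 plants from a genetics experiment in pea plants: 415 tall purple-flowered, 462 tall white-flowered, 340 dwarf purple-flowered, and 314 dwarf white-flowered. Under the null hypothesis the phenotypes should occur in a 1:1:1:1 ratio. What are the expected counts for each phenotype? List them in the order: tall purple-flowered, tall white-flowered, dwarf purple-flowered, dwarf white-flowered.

382.75, 382.75, 382.75, 382.75

Under the 1:1:1:1 hypothesis (Σ ratio = 4, N = 1531):
  tall purple-flowered: 1531 × 1/4 = 382.75
  tall white-flowered: 1531 × 1/4 = 382.75
  dwarf purple-flowered: 1531 × 1/4 = 382.75
  dwarf white-flowered: 1531 × 1/4 = 382.75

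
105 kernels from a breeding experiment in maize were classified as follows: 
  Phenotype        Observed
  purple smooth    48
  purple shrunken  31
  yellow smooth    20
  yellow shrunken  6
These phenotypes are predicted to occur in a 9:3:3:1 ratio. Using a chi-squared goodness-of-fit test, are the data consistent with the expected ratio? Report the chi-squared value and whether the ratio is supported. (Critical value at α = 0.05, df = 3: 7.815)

The 9:3:3:1 ratio has 16 parts, so with N = 105 the expected counts are:
  purple smooth: 105 × 9/16 = 59.0625
  purple shrunken: 105 × 3/16 = 19.6875
  yellow smooth: 105 × 3/16 = 19.6875
  yellow shrunken: 105 × 1/16 = 6.5625
χ² = Σ (O − E)² / E
  purple smooth: (48 − 59.0625)² / 59.0625 = 2.0720
  purple shrunken: (31 − 19.6875)² / 19.6875 = 6.5002
  yellow smooth: (20 − 19.6875)² / 19.6875 = 0.0050
  yellow shrunken: (6 − 6.5625)² / 6.5625 = 0.0482
χ² = 2.0720 + 6.5002 + 0.0050 + 0.0482 = 8.6254 ≈ 8.625
Degrees of freedom = 4 − 1 = 3; critical value at α = 0.05 is 7.815.
Since 8.625 > 7.815, we reject the null hypothesis — the data do not fit the 9:3:3:1 ratio.

8.625; not consistent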